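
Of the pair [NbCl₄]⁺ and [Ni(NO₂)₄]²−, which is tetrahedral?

[NbCl₄]⁺

For [NbCl₄]⁺: Each chloride is −1; balancing the +1 overall charge requires Nb(V). Nb sits in group 5, so the d-electron count is 5 − 5 = 0. A d⁰ ion has no crystal-field stabilisation preference between square planar and tetrahedral, so four ligands adopt the sterically favoured tetrahedral geometry. → tetrahedral.
For [Ni(NO₂)₄]²−: Summing ligand charges against the −2 overall charge gives an oxidation state of +2 for nickel. Ni sits in group 10, so the d-electron count is 10 − 2 = 8. Nitro (N-bound nitrite) is a strong-field ligand (high in the spectrochemical series). A 3d d⁸ ion with strong-field ligands gains enough CFSE to favour square planar over tetrahedral. → square planar.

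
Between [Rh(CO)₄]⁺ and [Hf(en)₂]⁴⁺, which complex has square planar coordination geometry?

For [Rh(CO)₄]⁺: Ligand charges: carbonyl is neutral. With an overall charge of +1 the rhodium centre must be in the +1 oxidation state. Rh sits in group 9, so the d-electron count is 9 − 1 = 8. A 4d d⁸ ion has a large crystal-field splitting; square planar leaves the high-energy d_{x²−y²} orbital empty and maximises CFSE. → square planar.
For [Hf(en)₂]⁴⁺: Ethylenediamine is neutral; balancing the +4 overall charge requires Hf(IV). Group 4 minus oxidation state 4 gives a d⁰ configuration. A d⁰ ion has no crystal-field stabilisation preference between square planar and tetrahedral, so four ligands adopt the sterically favoured tetrahedral geometry. → tetrahedral.

[Rh(CO)₄]⁺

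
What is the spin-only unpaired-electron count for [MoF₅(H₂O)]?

Each fluoride is −1; water is neutral; balancing the 0 overall charge requires Mo(V).
Molybdenum is a group-6 element; Mo(V) is therefore d¹.
In an octahedral field the d¹ configuration is t₂g¹e_g⁰ (only one arrangement possible), giving 1 unpaired electron.

1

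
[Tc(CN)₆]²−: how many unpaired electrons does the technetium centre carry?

Summing ligand charges against the −2 overall charge gives an oxidation state of +4 for technetium.
Tc sits in group 7, so the d-electron count is 7 − 4 = 3.
In an octahedral field the d³ configuration is t₂g³e_g⁰ (only one arrangement possible), giving 3 unpaired electrons.

3 unpaired electrons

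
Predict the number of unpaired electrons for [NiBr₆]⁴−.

2 unpaired electrons

Summing ligand charges against the −4 overall charge gives an oxidation state of +2 for nickel.
Group 10 minus oxidation state 2 gives a d⁸ configuration.
In an octahedral field the d⁸ configuration is t₂g⁶e_g² (only one arrangement possible), giving 2 unpaired electrons.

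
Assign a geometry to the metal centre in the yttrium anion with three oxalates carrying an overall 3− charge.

octahedral

Ligand charges: each oxalate is −2. With an overall charge of −3 the yttrium centre must be in the +3 oxidation state.
Y sits in group 3, so the d-electron count is 3 − 3 = 0.
Counting donor atoms: 3×oxalate (bidentate) → 6 donors. Coordination number = 6.
Six donors around a single metal centre give an octahedral coordination sphere.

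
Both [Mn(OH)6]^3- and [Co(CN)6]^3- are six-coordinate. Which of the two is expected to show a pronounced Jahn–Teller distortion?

[Mn(OH)6]^3-

[Mn(OH)6]^3-: Summing ligand charges against the −3 overall charge gives an oxidation state of +3 for manganese. Manganese is a group-7 element; Mn(III) is therefore d⁴. Hydroxide is a weak-field ligand for a first-row metal, so the complex is high-spin. The t₂g³e_g¹ (high-spin) configuration has an unevenly filled e_g set; the Jahn–Teller theorem predicts a tetragonal distortion (typically axial elongation) to lift the degeneracy.
[Co(CN)6]^3-: Each cyanide is −1; balancing the −3 overall charge requires Co(III). Cobalt is a group-9 element; Co(III) is therefore d⁶. Co(III) has an exceptionally large octahedral splitting and is low-spin with essentially every ligand except fluoride. The d⁶ configuration leaves the e_g set evenly filled (or empty) — no strong Jahn–Teller driving force.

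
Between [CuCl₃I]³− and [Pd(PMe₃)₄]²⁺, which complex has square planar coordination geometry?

[Pd(PMe₃)₄]²⁺

For [CuCl₃I]³−: Ligand charges: each chloride is −1; each iodide is −1. With an overall charge of −3 the copper centre must be in the +1 oxidation state. Copper is a group-11 element; Cu(I) is therefore d¹⁰. A d¹⁰ ion has no crystal-field stabilisation preference between square planar and tetrahedral, so four ligands adopt the sterically favoured tetrahedral geometry. → tetrahedral.
For [Pd(PMe₃)₄]²⁺: Summing ligand charges against the +2 overall charge gives an oxidation state of +2 for palladium. Palladium is a group-10 element; Pd(II) is therefore d⁸. A 4d d⁸ ion has a large crystal-field splitting; square planar leaves the high-energy d_{x²−y²} orbital empty and maximises CFSE. → square planar.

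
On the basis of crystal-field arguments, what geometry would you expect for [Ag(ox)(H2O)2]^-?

Ligand charges: each oxalate is −2; water is neutral. With an overall charge of −1 the silver centre must be in the +1 oxidation state.
Group 11 minus oxidation state 1 gives a d¹⁰ configuration.
Counting donor atoms: 1×oxalate (bidentate) → 2 donors; 2×water (monodentate) → 2 donors. Coordination number = 4.
A d¹⁰ ion has no crystal-field stabilisation preference between square planar and tetrahedral, so four ligands adopt the sterically favoured tetrahedral geometry.

tetrahedral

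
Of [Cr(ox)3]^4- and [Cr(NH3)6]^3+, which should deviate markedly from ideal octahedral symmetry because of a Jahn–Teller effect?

[Cr(ox)3]^4-: Each oxalate is −2; balancing the −4 overall charge requires Cr(II). Chromium is a group-6 element; Cr(II) is therefore d⁴. Oxalate is a weak-field ligand for a first-row metal, so the complex is high-spin. The t₂g³e_g¹ (high-spin) configuration has an unevenly filled e_g set; the Jahn–Teller theorem predicts a tetragonal distortion (typically axial elongation) to lift the degeneracy.
[Cr(NH3)6]^3+: Summing ligand charges against the +3 overall charge gives an oxidation state of +3 for chromium. Cr sits in group 6, so the d-electron count is 6 − 3 = 3. The d³ configuration leaves the e_g set evenly filled (or empty) — no strong Jahn–Teller driving force.

[Cr(ox)3]^4-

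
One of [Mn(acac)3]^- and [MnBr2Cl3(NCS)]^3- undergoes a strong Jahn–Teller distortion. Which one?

[MnBr2Cl3(NCS)]^3-

[Mn(acac)3]^-: Summing ligand charges against the −1 overall charge gives an oxidation state of +2 for manganese. Mn sits in group 7, so the d-electron count is 7 − 2 = 5. Acetylacetonate is a weak-field ligand for a first-row metal, so the complex is high-spin. The d⁵ configuration leaves the e_g set evenly filled (or empty) — no strong Jahn–Teller driving force.
[MnBr2Cl3(NCS)]^3-: Ligand charges: each bromide is −1; each chloride is −1; each isothiocyanate is −1. With an overall charge of −3 the manganese centre must be in the +3 oxidation state. Mn sits in group 7, so the d-electron count is 7 − 3 = 4. Bromide, chloride, and isothiocyanate are weak-field ligands for a first-row metal, so the complex is high-spin. The t₂g³e_g¹ (high-spin) configuration has an unevenly filled e_g set; the Jahn–Teller theorem predicts a tetragonal distortion (typically axial elongation) to lift the degeneracy.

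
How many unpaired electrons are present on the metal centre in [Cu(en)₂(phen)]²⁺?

1 unpaired electron

Ethylenediamine is neutral; 1,10-phenanthroline is neutral; balancing the +2 overall charge requires Cu(II).
Copper is a group-11 element; Cu(II) is therefore d⁹.
Counting donor atoms: 2×ethylenediamine (bidentate) → 4 donors; 1×1,10-phenanthroline (bidentate) → 2 donors. Coordination number = 6.
In an octahedral field the d⁹ configuration is t₂g⁶e_g³ (only one arrangement possible), giving 1 unpaired electron.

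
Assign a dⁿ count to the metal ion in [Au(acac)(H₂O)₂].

Each acetylacetonate is −1; water is neutral; balancing the 0 overall charge requires Au(I).
Gold is a group-11 element; Au(I) is therefore d¹⁰.

d¹⁰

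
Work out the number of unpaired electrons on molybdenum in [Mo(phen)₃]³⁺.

3

1,10-phenanthroline is neutral; balancing the +3 overall charge requires Mo(III).
Mo sits in group 6, so the d-electron count is 6 − 3 = 3.
Counting donor atoms: 3×1,10-phenanthroline (bidentate) → 6 donors. Coordination number = 6.
In an octahedral field the d³ configuration is t₂g³e_g⁰ (only one arrangement possible), giving 3 unpaired electrons.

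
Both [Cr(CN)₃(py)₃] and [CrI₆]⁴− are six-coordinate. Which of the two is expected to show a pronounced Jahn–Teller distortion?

[Cr(CN)₃(py)₃]: Summing ligand charges against the 0 overall charge gives an oxidation state of +3 for chromium. Group 6 minus oxidation state 3 gives a d³ configuration. The d³ configuration leaves the e_g set evenly filled (or empty) — no strong Jahn–Teller driving force.
[CrI₆]⁴−: Each iodide is −1; balancing the −4 overall charge requires Cr(II). Group 6 minus oxidation state 2 gives a d⁴ configuration. Iodide is a weak-field ligand for a first-row metal, so the complex is high-spin. The t₂g³e_g¹ (high-spin) configuration has an unevenly filled e_g set; the Jahn–Teller theorem predicts a tetragonal distortion (typically axial elongation) to lift the degeneracy.

[CrI₆]⁴−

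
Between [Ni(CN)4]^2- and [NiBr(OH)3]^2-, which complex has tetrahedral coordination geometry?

[NiBr(OH)3]^2-

For [Ni(CN)4]^2-: Summing ligand charges against the −2 overall charge gives an oxidation state of +2 for nickel. Nickel is a group-10 element; Ni(II) is therefore d⁸. Cyanide is a strong-field ligand (high in the spectrochemical series). A 3d d⁸ ion with strong-field ligands gains enough CFSE to favour square planar over tetrahedral. → square planar.
For [NiBr(OH)3]^2-: Summing ligand charges against the −2 overall charge gives an oxidation state of +2 for nickel. Nickel is a group-10 element; Ni(II) is therefore d⁸. Bromide and hydroxide are weak-field ligands. With weak-field ligands the CFSE gain from square planar is small, so a 3d d⁸ ion takes the sterically preferred tetrahedral geometry. → tetrahedral.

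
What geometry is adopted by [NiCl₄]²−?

Each chloride is −1; balancing the −2 overall charge requires Ni(II).
Ni sits in group 10, so the d-electron count is 10 − 2 = 8.
Coordination number: 4.
Chloride is a weak-field ligand.
With weak-field ligands the CFSE gain from square planar is small, so a 3d d⁸ ion takes the sterically preferred tetrahedral geometry.

tetrahedral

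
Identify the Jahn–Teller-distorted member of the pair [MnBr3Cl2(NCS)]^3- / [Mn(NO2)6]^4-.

[MnBr3Cl2(NCS)]^3-

[MnBr3Cl2(NCS)]^3-: Each bromide is −1; each chloride is −1; each isothiocyanate is −1; balancing the −3 overall charge requires Mn(III). Mn sits in group 7, so the d-electron count is 7 − 3 = 4. Bromide, chloride, and isothiocyanate are weak-field ligands for a first-row metal, so the complex is high-spin. The t₂g³e_g¹ (high-spin) configuration has an unevenly filled e_g set; the Jahn–Teller theorem predicts a tetragonal distortion (typically axial elongation) to lift the degeneracy.
[Mn(NO2)6]^4-: Ligand charges: each nitro (N-bound nitrite) is −1. With an overall charge of −4 the manganese centre must be in the +2 oxidation state. Mn sits in group 7, so the d-electron count is 7 − 2 = 5. Nitro (N-bound nitrite) is a strong-field ligand (high in the spectrochemical series) for a first-row metal, so the complex is low-spin. The d⁵ configuration leaves the e_g set evenly filled (or empty) — no strong Jahn–Teller driving force.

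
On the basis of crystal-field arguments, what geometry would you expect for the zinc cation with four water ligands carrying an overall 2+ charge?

tetrahedral

Ligand charges: water is neutral. With an overall charge of +2 the zinc centre must be in the +2 oxidation state.
Group 12 minus oxidation state 2 gives a d¹⁰ configuration.
With 4 monodentate ligands the coordination number is 4.
A d¹⁰ ion has no crystal-field stabilisation preference between square planar and tetrahedral, so four ligands adopt the sterically favoured tetrahedral geometry.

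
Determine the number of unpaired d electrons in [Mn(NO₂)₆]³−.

Each nitro (N-bound nitrite) is −1; balancing the −3 overall charge requires Mn(III).
Manganese is a group-7 element; Mn(III) is therefore d⁴.
The spin state decides the count: Nitro (N-bound nitrite) is a strong-field ligand (high in the spectrochemical series) for a first-row metal, so the complex is low-spin.
An octahedral low-spin d⁴ ion is t₂g⁴e_g⁰, giving 2 unpaired electrons.

2 unpaired electrons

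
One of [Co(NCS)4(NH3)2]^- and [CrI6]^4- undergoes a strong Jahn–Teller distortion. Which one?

[CrI6]^4-

[Co(NCS)4(NH3)2]^-: Ligand charges: each isothiocyanate is −1; ammonia is neutral. With an overall charge of −1 the cobalt centre must be in the +3 oxidation state. Cobalt is a group-9 element; Co(III) is therefore d⁶. Co(III) has an exceptionally large octahedral splitting and is low-spin with essentially every ligand except fluoride. The d⁶ configuration leaves the e_g set evenly filled (or empty) — no strong Jahn–Teller driving force.
[CrI6]^4-: Each iodide is −1; balancing the −4 overall charge requires Cr(II). Cr sits in group 6, so the d-electron count is 6 − 2 = 4. Iodide is a weak-field ligand for a first-row metal, so the complex is high-spin. The t₂g³e_g¹ (high-spin) configuration has an unevenly filled e_g set; the Jahn–Teller theorem predicts a tetragonal distortion (typically axial elongation) to lift the degeneracy.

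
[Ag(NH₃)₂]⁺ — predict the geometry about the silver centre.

Summing ligand charges against the +1 overall charge gives an oxidation state of +1 for silver.
Group 11 minus oxidation state 1 gives a d¹⁰ configuration.
Coordination number: 2.
A d¹⁰ ion with only two ligands adopts a linear arrangement (sp hybridisation; no CFSE preference).

linear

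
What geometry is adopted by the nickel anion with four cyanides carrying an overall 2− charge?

square planar

Summing ligand charges against the −2 overall charge gives an oxidation state of +2 for nickel.
Ni sits in group 10, so the d-electron count is 10 − 2 = 8.
Coordination number: 4.
Cyanide is a strong-field ligand (high in the spectrochemical series).
A 3d d⁸ ion with strong-field ligands gains enough CFSE to favour square planar over tetrahedral.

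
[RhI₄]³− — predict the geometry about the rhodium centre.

square planar

Each iodide is −1; balancing the −3 overall charge requires Rh(I).
Group 9 minus oxidation state 1 gives a d⁸ configuration.
Coordination number: 4.
A 4d d⁸ ion has a large crystal-field splitting; square planar leaves the high-energy d_{x²−y²} orbital empty and maximises CFSE.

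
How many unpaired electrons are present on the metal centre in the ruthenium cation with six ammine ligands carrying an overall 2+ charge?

Summing ligand charges against the +2 overall charge gives an oxidation state of +2 for ruthenium.
Ruthenium is a group-8 element; Ru(II) is therefore d⁶.
The spin state decides the count: a 4d ion has a large Δₒ and is invariably low-spin.
An octahedral low-spin d⁶ ion is t₂g⁶e_g⁰, giving 0 unpaired electrons.

0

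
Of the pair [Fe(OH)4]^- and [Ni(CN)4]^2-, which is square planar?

[Ni(CN)4]^2-

For [Fe(OH)4]^-: Ligand charges: each hydroxide is −1. With an overall charge of −1 the iron centre must be in the +3 oxidation state. Group 8 minus oxidation state 3 gives a d⁵ configuration. A high-spin d⁵ ion has zero CFSE in either geometry, so four ligands adopt the sterically favoured tetrahedral geometry. → tetrahedral.
For [Ni(CN)4]^2-: Ligand charges: each cyanide is −1. With an overall charge of −2 the nickel centre must be in the +2 oxidation state. Nickel is a group-10 element; Ni(II) is therefore d⁸. Cyanide is a strong-field ligand (high in the spectrochemical series). A 3d d⁸ ion with strong-field ligands gains enough CFSE to favour square planar over tetrahedral. → square planar.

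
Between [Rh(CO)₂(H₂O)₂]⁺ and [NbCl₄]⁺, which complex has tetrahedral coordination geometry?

[NbCl₄]⁺

For [Rh(CO)₂(H₂O)₂]⁺: Carbonyl is neutral; water is neutral; balancing the +1 overall charge requires Rh(I). Rhodium is a group-9 element; Rh(I) is therefore d⁸. A 4d d⁸ ion has a large crystal-field splitting; square planar leaves the high-energy d_{x²−y²} orbital empty and maximises CFSE. → square planar.
For [NbCl₄]⁺: Ligand charges: each chloride is −1. With an overall charge of +1 the niobium centre must be in the +5 oxidation state. Group 5 minus oxidation state 5 gives a d⁰ configuration. A d⁰ ion has no crystal-field stabilisation preference between square planar and tetrahedral, so four ligands adopt the sterically favoured tetrahedral geometry. → tetrahedral.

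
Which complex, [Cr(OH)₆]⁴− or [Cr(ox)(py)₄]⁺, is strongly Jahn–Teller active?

[Cr(OH)₆]⁴−

[Cr(OH)₆]⁴−: Each hydroxide is −1; balancing the −4 overall charge requires Cr(II). Chromium is a group-6 element; Cr(II) is therefore d⁴. Hydroxide is a weak-field ligand for a first-row metal, so the complex is high-spin. The t₂g³e_g¹ (high-spin) configuration has an unevenly filled e_g set; the Jahn–Teller theorem predicts a tetragonal distortion (typically axial elongation) to lift the degeneracy.
[Cr(ox)(py)₄]⁺: Each oxalate is −2; pyridine is neutral; balancing the +1 overall charge requires Cr(III). Chromium is a group-6 element; Cr(III) is therefore d³. The d³ configuration leaves the e_g set evenly filled (or empty) — no strong Jahn–Teller driving force.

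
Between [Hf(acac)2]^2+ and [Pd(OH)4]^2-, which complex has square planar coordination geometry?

For [Hf(acac)2]^2+: Ligand charges: each acetylacetonate is −1. With an overall charge of +2 the hafnium centre must be in the +4 oxidation state. Hf sits in group 4, so the d-electron count is 4 − 4 = 0. A d⁰ ion has no crystal-field stabilisation preference between square planar and tetrahedral, so four ligands adopt the sterically favoured tetrahedral geometry. → tetrahedral.
For [Pd(OH)4]^2-: Summing ligand charges against the −2 overall charge gives an oxidation state of +2 for palladium. Palladium is a group-10 element; Pd(II) is therefore d⁸. A 4d d⁸ ion has a large crystal-field splitting; square planar leaves the high-energy d_{x²−y²} orbital empty and maximises CFSE. → square planar.

[Pd(OH)4]^2-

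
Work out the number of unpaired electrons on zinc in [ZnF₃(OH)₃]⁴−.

Each fluoride is −1; each hydroxide is −1; balancing the −4 overall charge requires Zn(II).
Group 12 minus oxidation state 2 gives a d¹⁰ configuration.
In an octahedral field the d¹⁰ configuration is t₂g⁶e_g⁴, giving 0 unpaired electrons.

0 unpaired electrons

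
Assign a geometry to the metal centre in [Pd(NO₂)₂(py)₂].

square planar

Ligand charges: each nitro (N-bound nitrite) is −1; pyridine is neutral. With an overall charge of 0 the palladium centre must be in the +2 oxidation state.
Palladium is a group-10 element; Pd(II) is therefore d⁸.
With 4 monodentate ligands the coordination number is 4.
A 4d d⁸ ion has a large crystal-field splitting; square planar leaves the high-energy d_{x²−y²} orbital empty and maximises CFSE.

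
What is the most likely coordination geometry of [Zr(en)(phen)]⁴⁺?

Ligand charges: ethylenediamine is neutral; 1,10-phenanthroline is neutral. With an overall charge of +4 the zirconium centre must be in the +4 oxidation state.
Zirconium is a group-4 element; Zr(IV) is therefore d⁰.
Counting donor atoms: 1×ethylenediamine (bidentate) → 2 donors; 1×1,10-phenanthroline (bidentate) → 2 donors. Coordination number = 4.
A d⁰ ion has no crystal-field stabilisation preference between square planar and tetrahedral, so four ligands adopt the sterically favoured tetrahedral geometry.

tetrahedral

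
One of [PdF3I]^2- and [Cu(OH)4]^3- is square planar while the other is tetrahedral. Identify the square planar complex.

[PdF3I]^2-

For [PdF3I]^2-: Ligand charges: each fluoride is −1; each iodide is −1. With an overall charge of −2 the palladium centre must be in the +2 oxidation state. Palladium is a group-10 element; Pd(II) is therefore d⁸. A 4d d⁸ ion has a large crystal-field splitting; square planar leaves the high-energy d_{x²−y²} orbital empty and maximises CFSE. → square planar.
For [Cu(OH)4]^3-: Ligand charges: each hydroxide is −1. With an overall charge of −3 the copper centre must be in the +1 oxidation state. Copper is a group-11 element; Cu(I) is therefore d¹⁰. A d¹⁰ ion has no crystal-field stabilisation preference between square planar and tetrahedral, so four ligands adopt the sterically favoured tetrahedral geometry. → tetrahedral.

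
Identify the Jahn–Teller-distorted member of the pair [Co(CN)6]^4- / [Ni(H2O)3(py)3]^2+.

[Co(CN)6]^4-: Ligand charges: each cyanide is −1. With an overall charge of −4 the cobalt centre must be in the +2 oxidation state. Cobalt is a group-9 element; Co(II) is therefore d⁷. Cyanide is a strong-field ligand (high in the spectrochemical series) for a first-row metal, so the complex is low-spin. The t₂g⁶e_g¹ (low-spin) configuration has an unevenly filled e_g set; the Jahn–Teller theorem predicts a tetragonal distortion (typically axial elongation) to lift the degeneracy.
[Ni(H2O)3(py)3]^2+: Water is neutral; pyridine is neutral; balancing the +2 overall charge requires Ni(II). Nickel is a group-10 element; Ni(II) is therefore d⁸. The d⁸ configuration leaves the e_g set evenly filled (or empty) — no strong Jahn–Teller driving force.

[Co(CN)6]^4-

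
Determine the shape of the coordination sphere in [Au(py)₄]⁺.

Ligand charges: pyridine is neutral. With an overall charge of +1 the gold centre must be in the +1 oxidation state.
Gold is a group-11 element; Au(I) is therefore d¹⁰.
With 4 monodentate ligands the coordination number is 4.
A d¹⁰ ion has no crystal-field stabilisation preference between square planar and tetrahedral, so four ligands adopt the sterically favoured tetrahedral geometry.

tetrahedral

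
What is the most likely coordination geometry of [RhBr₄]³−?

square planar

Each bromide is −1; balancing the −3 overall charge requires Rh(I).
Rh sits in group 9, so the d-electron count is 9 − 1 = 8.
Coordination number: 4.
A 4d d⁸ ion has a large crystal-field splitting; square planar leaves the high-energy d_{x²−y²} orbital empty and maximises CFSE.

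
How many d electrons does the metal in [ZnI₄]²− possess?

d¹⁰

Each iodide is −1; balancing the −2 overall charge requires Zn(II).
Zn sits in group 12, so the d-electron count is 12 − 2 = 10.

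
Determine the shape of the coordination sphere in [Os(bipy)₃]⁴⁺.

Ligand charges: 2,2′-bipyridine is neutral. With an overall charge of +4 the osmium centre must be in the +4 oxidation state.
Os sits in group 8, so the d-electron count is 8 − 4 = 4.
Counting donor atoms: 3×2,2′-bipyridine (bidentate) → 6 donors. Coordination number = 6.
Six donors around a single metal centre give an octahedral coordination sphere.

octahedral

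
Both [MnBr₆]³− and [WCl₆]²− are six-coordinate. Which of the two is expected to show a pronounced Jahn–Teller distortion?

[MnBr₆]³−

[MnBr₆]³−: Ligand charges: each bromide is −1. With an overall charge of −3 the manganese centre must be in the +3 oxidation state. Group 7 minus oxidation state 3 gives a d⁴ configuration. Bromide is a weak-field ligand for a first-row metal, so the complex is high-spin. The t₂g³e_g¹ (high-spin) configuration has an unevenly filled e_g set; the Jahn–Teller theorem predicts a tetragonal distortion (typically axial elongation) to lift the degeneracy.
[WCl₆]²−: Ligand charges: each chloride is −1. With an overall charge of −2 the tungsten centre must be in the +4 oxidation state. W sits in group 6, so the d-electron count is 6 − 4 = 2. The d² configuration leaves the e_g set evenly filled (or empty) — no strong Jahn–Teller driving force.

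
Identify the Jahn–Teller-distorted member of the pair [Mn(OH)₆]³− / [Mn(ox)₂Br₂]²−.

[Mn(OH)₆]³−

[Mn(OH)₆]³−: Ligand charges: each hydroxide is −1. With an overall charge of −3 the manganese centre must be in the +3 oxidation state. Mn sits in group 7, so the d-electron count is 7 − 3 = 4. Hydroxide is a weak-field ligand for a first-row metal, so the complex is high-spin. The t₂g³e_g¹ (high-spin) configuration has an unevenly filled e_g set; the Jahn–Teller theorem predicts a tetragonal distortion (typically axial elongation) to lift the degeneracy.
[Mn(ox)₂Br₂]²−: Summing ligand charges against the −2 overall charge gives an oxidation state of +4 for manganese. Manganese is a group-7 element; Mn(IV) is therefore d³. The d³ configuration leaves the e_g set evenly filled (or empty) — no strong Jahn–Teller driving force.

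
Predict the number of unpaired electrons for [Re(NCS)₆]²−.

3

Ligand charges: each isothiocyanate is −1. With an overall charge of −2 the rhenium centre must be in the +4 oxidation state.
Group 7 minus oxidation state 4 gives a d³ configuration.
In an octahedral field the d³ configuration is t₂g³e_g⁰ (only one arrangement possible), giving 3 unpaired electrons.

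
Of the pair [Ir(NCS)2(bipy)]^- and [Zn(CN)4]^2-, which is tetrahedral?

For [Ir(NCS)2(bipy)]^-: Summing ligand charges against the −1 overall charge gives an oxidation state of +1 for iridium. Group 9 minus oxidation state 1 gives a d⁸ configuration. A 5d d⁸ ion has a large crystal-field splitting; square planar leaves the high-energy d_{x²−y²} orbital empty and maximises CFSE. → square planar.
For [Zn(CN)4]^2-: Ligand charges: each cyanide is −1. With an overall charge of −2 the zinc centre must be in the +2 oxidation state. Zn sits in group 12, so the d-electron count is 12 − 2 = 10. A d¹⁰ ion has no crystal-field stabilisation preference between square planar and tetrahedral, so four ligands adopt the sterically favoured tetrahedral geometry. → tetrahedral.

[Zn(CN)4]^2-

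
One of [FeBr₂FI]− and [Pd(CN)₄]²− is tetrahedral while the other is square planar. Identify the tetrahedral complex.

For [FeBr₂FI]−: Each bromide is −1; each fluoride is −1; each iodide is −1; balancing the −1 overall charge requires Fe(III). Fe sits in group 8, so the d-electron count is 8 − 3 = 5. A high-spin d⁵ ion has zero CFSE in either geometry, so four ligands adopt the sterically favoured tetrahedral geometry. → tetrahedral.
For [Pd(CN)₄]²−: Ligand charges: each cyanide is −1. With an overall charge of −2 the palladium centre must be in the +2 oxidation state. Group 10 minus oxidation state 2 gives a d⁸ configuration. A 4d d⁸ ion has a large crystal-field splitting; square planar leaves the high-energy d_{x²−y²} orbital empty and maximises CFSE. → square planar.

[FeBr₂FI]−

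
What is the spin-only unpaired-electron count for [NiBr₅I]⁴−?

Each bromide is −1; each iodide is −1; balancing the −4 overall charge requires Ni(II).
Ni sits in group 10, so the d-electron count is 10 − 2 = 8.
In an octahedral field the d⁸ configuration is t₂g⁶e_g² (only one arrangement possible), giving 2 unpaired electrons.

2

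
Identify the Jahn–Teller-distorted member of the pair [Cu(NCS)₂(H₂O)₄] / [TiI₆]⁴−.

[Cu(NCS)₂(H₂O)₄]

[Cu(NCS)₂(H₂O)₄]: Each isothiocyanate is −1; water is neutral; balancing the 0 overall charge requires Cu(II). Cu sits in group 11, so the d-electron count is 11 − 2 = 9. The t₂g⁶e_g³ configuration has an unevenly filled e_g set; the Jahn–Teller theorem predicts a tetragonal distortion (typically axial elongation) to lift the degeneracy.
[TiI₆]⁴−: Each iodide is −1; balancing the −4 overall charge requires Ti(II). Titanium is a group-4 element; Ti(II) is therefore d². The d² configuration leaves the e_g set evenly filled (or empty) — no strong Jahn–Teller driving force.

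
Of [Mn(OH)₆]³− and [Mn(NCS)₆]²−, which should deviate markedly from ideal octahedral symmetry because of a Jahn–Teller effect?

[Mn(OH)₆]³−

[Mn(OH)₆]³−: Ligand charges: each hydroxide is −1. With an overall charge of −3 the manganese centre must be in the +3 oxidation state. Group 7 minus oxidation state 3 gives a d⁴ configuration. Hydroxide is a weak-field ligand for a first-row metal, so the complex is high-spin. The t₂g³e_g¹ (high-spin) configuration has an unevenly filled e_g set; the Jahn–Teller theorem predicts a tetragonal distortion (typically axial elongation) to lift the degeneracy.
[Mn(NCS)₆]²−: Ligand charges: each isothiocyanate is −1. With an overall charge of −2 the manganese centre must be in the +4 oxidation state. Mn sits in group 7, so the d-electron count is 7 − 4 = 3. The d³ configuration leaves the e_g set evenly filled (or empty) — no strong Jahn–Teller driving force.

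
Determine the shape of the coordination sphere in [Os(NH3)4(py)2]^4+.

Summing ligand charges against the +4 overall charge gives an oxidation state of +4 for osmium.
Osmium is a group-8 element; Os(IV) is therefore d⁴.
With 6 monodentate ligands the coordination number is 6.
Six donors around a single metal centre give an octahedral coordination sphere.

octahedral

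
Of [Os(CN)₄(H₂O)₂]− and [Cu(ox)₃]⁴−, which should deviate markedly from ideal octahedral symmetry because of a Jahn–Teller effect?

[Os(CN)₄(H₂O)₂]−: Summing ligand charges against the −1 overall charge gives an oxidation state of +3 for osmium. Os sits in group 8, so the d-electron count is 8 − 3 = 5. A 5d ion has a large Δₒ and is invariably low-spin. The d⁵ configuration leaves the e_g set evenly filled (or empty) — no strong Jahn–Teller driving force.
[Cu(ox)₃]⁴−: Summing ligand charges against the −4 overall charge gives an oxidation state of +2 for copper. Cu sits in group 11, so the d-electron count is 11 − 2 = 9. The t₂g⁶e_g³ configuration has an unevenly filled e_g set; the Jahn–Teller theorem predicts a tetragonal distortion (typically axial elongation) to lift the degeneracy.

[Cu(ox)₃]⁴−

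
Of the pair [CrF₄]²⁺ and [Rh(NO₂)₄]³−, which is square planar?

For [CrF₄]²⁺: Ligand charges: each fluoride is −1. With an overall charge of +2 the chromium centre must be in the +6 oxidation state. Group 6 minus oxidation state 6 gives a d⁰ configuration. A d⁰ ion has no crystal-field stabilisation preference between square planar and tetrahedral, so four ligands adopt the sterically favoured tetrahedral geometry. → tetrahedral.
For [Rh(NO₂)₄]³−: Summing ligand charges against the −3 overall charge gives an oxidation state of +1 for rhodium. Rhodium is a group-9 element; Rh(I) is therefore d⁸. A 4d d⁸ ion has a large crystal-field splitting; square planar leaves the high-energy d_{x²−y²} orbital empty and maximises CFSE. → square planar.

[Rh(NO₂)₄]³−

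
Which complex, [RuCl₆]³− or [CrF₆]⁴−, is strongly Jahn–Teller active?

[RuCl₆]³−: Summing ligand charges against the −3 overall charge gives an oxidation state of +3 for ruthenium. Group 8 minus oxidation state 3 gives a d⁵ configuration. A 4d ion has a large Δₒ and is invariably low-spin. The d⁵ configuration leaves the e_g set evenly filled (or empty) — no strong Jahn–Teller driving force.
[CrF₆]⁴−: Summing ligand charges against the −4 overall charge gives an oxidation state of +2 for chromium. Group 6 minus oxidation state 2 gives a d⁴ configuration. Fluoride is a weak-field ligand for a first-row metal, so the complex is high-spin. The t₂g³e_g¹ (high-spin) configuration has an unevenly filled e_g set; the Jahn–Teller theorem predicts a tetragonal distortion (typically axial elongation) to lift the degeneracy.

[CrF₆]⁴−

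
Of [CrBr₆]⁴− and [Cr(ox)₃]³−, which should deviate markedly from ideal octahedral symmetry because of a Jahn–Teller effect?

[CrBr₆]⁴−: Ligand charges: each bromide is −1. With an overall charge of −4 the chromium centre must be in the +2 oxidation state. Chromium is a group-6 element; Cr(II) is therefore d⁴. Bromide is a weak-field ligand for a first-row metal, so the complex is high-spin. The t₂g³e_g¹ (high-spin) configuration has an unevenly filled e_g set; the Jahn–Teller theorem predicts a tetragonal distortion (typically axial elongation) to lift the degeneracy.
[Cr(ox)₃]³−: Ligand charges: each oxalate is −2. With an overall charge of −3 the chromium centre must be in the +3 oxidation state. Group 6 minus oxidation state 3 gives a d³ configuration. The d³ configuration leaves the e_g set evenly filled (or empty) — no strong Jahn–Teller driving force.

[CrBr₆]⁴−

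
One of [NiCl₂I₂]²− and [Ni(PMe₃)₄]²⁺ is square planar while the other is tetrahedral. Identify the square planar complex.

[Ni(PMe₃)₄]²⁺

For [NiCl₂I₂]²−: Each chloride is −1; each iodide is −1; balancing the −2 overall charge requires Ni(II). Ni sits in group 10, so the d-electron count is 10 − 2 = 8. Chloride and iodide are weak-field ligands. With weak-field ligands the CFSE gain from square planar is small, so a 3d d⁸ ion takes the sterically preferred tetrahedral geometry. → tetrahedral.
For [Ni(PMe₃)₄]²⁺: Summing ligand charges against the +2 overall charge gives an oxidation state of +2 for nickel. Group 10 minus oxidation state 2 gives a d⁸ configuration. Trimethylphosphine is a strong-field ligand (high in the spectrochemical series). A 3d d⁸ ion with strong-field ligands gains enough CFSE to favour square planar over tetrahedral. → square planar.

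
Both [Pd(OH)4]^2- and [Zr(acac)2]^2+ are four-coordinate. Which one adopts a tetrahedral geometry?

For [Pd(OH)4]^2-: Each hydroxide is −1; balancing the −2 overall charge requires Pd(II). Pd sits in group 10, so the d-electron count is 10 − 2 = 8. A 4d d⁸ ion has a large crystal-field splitting; square planar leaves the high-energy d_{x²−y²} orbital empty and maximises CFSE. → square planar.
For [Zr(acac)2]^2+: Ligand charges: each acetylacetonate is −1. With an overall charge of +2 the zirconium centre must be in the +4 oxidation state. Zirconium is a group-4 element; Zr(IV) is therefore d⁰. A d⁰ ion has no crystal-field stabilisation preference between square planar and tetrahedral, so four ligands adopt the sterically favoured tetrahedral geometry. → tetrahedral.

[Zr(acac)2]^2+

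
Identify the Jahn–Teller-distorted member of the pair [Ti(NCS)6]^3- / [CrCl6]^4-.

[Ti(NCS)6]^3-: Summing ligand charges against the −3 overall charge gives an oxidation state of +3 for titanium. Ti sits in group 4, so the d-electron count is 4 − 3 = 1. The d¹ configuration leaves the e_g set evenly filled (or empty) — no strong Jahn–Teller driving force.
[CrCl6]^4-: Summing ligand charges against the −4 overall charge gives an oxidation state of +2 for chromium. Cr sits in group 6, so the d-electron count is 6 − 2 = 4. Chloride is a weak-field ligand for a first-row metal, so the complex is high-spin. The t₂g³e_g¹ (high-spin) configuration has an unevenly filled e_g set; the Jahn–Teller theorem predicts a tetragonal distortion (typically axial elongation) to lift the degeneracy.

[CrCl6]^4-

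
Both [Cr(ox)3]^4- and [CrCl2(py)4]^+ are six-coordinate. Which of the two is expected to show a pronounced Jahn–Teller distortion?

[Cr(ox)3]^4-: Summing ligand charges against the −4 overall charge gives an oxidation state of +2 for chromium. Chromium is a group-6 element; Cr(II) is therefore d⁴. Oxalate is a weak-field ligand for a first-row metal, so the complex is high-spin. The t₂g³e_g¹ (high-spin) configuration has an unevenly filled e_g set; the Jahn–Teller theorem predicts a tetragonal distortion (typically axial elongation) to lift the degeneracy.
[CrCl2(py)4]^+: Each chloride is −1; pyridine is neutral; balancing the +1 overall charge requires Cr(III). Cr sits in group 6, so the d-electron count is 6 − 3 = 3. The d³ configuration leaves the e_g set evenly filled (or empty) — no strong Jahn–Teller driving force.

[Cr(ox)3]^4-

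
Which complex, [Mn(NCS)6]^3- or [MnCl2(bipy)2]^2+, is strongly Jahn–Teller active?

[Mn(NCS)6]^3-: Each isothiocyanate is −1; balancing the −3 overall charge requires Mn(III). Mn sits in group 7, so the d-electron count is 7 − 3 = 4. Isothiocyanate is a weak-field ligand for a first-row metal, so the complex is high-spin. The t₂g³e_g¹ (high-spin) configuration has an unevenly filled e_g set; the Jahn–Teller theorem predicts a tetragonal distortion (typically axial elongation) to lift the degeneracy.
[MnCl2(bipy)2]^2+: Each chloride is −1; 2,2′-bipyridine is neutral; balancing the +2 overall charge requires Mn(IV). Group 7 minus oxidation state 4 gives a d³ configuration. The d³ configuration leaves the e_g set evenly filled (or empty) — no strong Jahn–Teller driving force.

[Mn(NCS)6]^3-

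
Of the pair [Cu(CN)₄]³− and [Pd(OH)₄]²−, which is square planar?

For [Cu(CN)₄]³−: Summing ligand charges against the −3 overall charge gives an oxidation state of +1 for copper. Group 11 minus oxidation state 1 gives a d¹⁰ configuration. A d¹⁰ ion has no crystal-field stabilisation preference between square planar and tetrahedral, so four ligands adopt the sterically favoured tetrahedral geometry. → tetrahedral.
For [Pd(OH)₄]²−: Summing ligand charges against the −2 overall charge gives an oxidation state of +2 for palladium. Palladium is a group-10 element; Pd(II) is therefore d⁸. A 4d d⁸ ion has a large crystal-field splitting; square planar leaves the high-energy d_{x²−y²} orbital empty and maximises CFSE. → square planar.

[Pd(OH)₄]²−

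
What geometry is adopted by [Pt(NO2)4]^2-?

Each nitro (N-bound nitrite) is −1; balancing the −2 overall charge requires Pt(II).
Group 10 minus oxidation state 2 gives a d⁸ configuration.
With 4 monodentate ligands the coordination number is 4.
A 5d d⁸ ion has a large crystal-field splitting; square planar leaves the high-energy d_{x²−y²} orbital empty and maximises CFSE.

square planar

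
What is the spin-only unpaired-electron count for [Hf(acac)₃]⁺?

0 unpaired electrons

Summing ligand charges against the +1 overall charge gives an oxidation state of +4 for hafnium.
Hf sits in group 4, so the d-electron count is 4 − 4 = 0.
Counting donor atoms: 3×acetylacetonate (bidentate) → 6 donors. Coordination number = 6.
In an octahedral field the d⁰ configuration is t₂g⁰e_g⁰, giving 0 unpaired electrons.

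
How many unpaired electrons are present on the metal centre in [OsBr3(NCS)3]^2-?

2 unpaired electrons

Ligand charges: each bromide is −1; each isothiocyanate is −1. With an overall charge of −2 the osmium centre must be in the +4 oxidation state.
Os sits in group 8, so the d-electron count is 8 − 4 = 4.
The spin state decides the count: a 5d ion has a large Δₒ and is invariably low-spin.
An octahedral low-spin d⁴ ion is t₂g⁴e_g⁰, giving 2 unpaired electrons.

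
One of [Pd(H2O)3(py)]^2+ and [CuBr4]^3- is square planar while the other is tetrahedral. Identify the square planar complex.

For [Pd(H2O)3(py)]^2+: Ligand charges: water is neutral; pyridine is neutral. With an overall charge of +2 the palladium centre must be in the +2 oxidation state. Pd sits in group 10, so the d-electron count is 10 − 2 = 8. A 4d d⁸ ion has a large crystal-field splitting; square planar leaves the high-energy d_{x²−y²} orbital empty and maximises CFSE. → square planar.
For [CuBr4]^3-: Each bromide is −1; balancing the −3 overall charge requires Cu(I). Cu sits in group 11, so the d-electron count is 11 − 1 = 10. A d¹⁰ ion has no crystal-field stabilisation preference between square planar and tetrahedral, so four ligands adopt the sterically favoured tetrahedral geometry. → tetrahedral.

[Pd(H2O)3(py)]^2+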